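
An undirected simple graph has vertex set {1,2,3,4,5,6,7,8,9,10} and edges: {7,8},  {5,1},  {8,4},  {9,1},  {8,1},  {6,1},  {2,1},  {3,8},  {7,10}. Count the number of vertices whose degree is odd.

Degrees: 1:5, 2:1, 3:1, 4:1, 5:1, 6:1, 7:2, 8:4, 9:1, 10:1
Odd-degree vertices: 1, 2, 3, 4, 5, 6, 9, 10.

8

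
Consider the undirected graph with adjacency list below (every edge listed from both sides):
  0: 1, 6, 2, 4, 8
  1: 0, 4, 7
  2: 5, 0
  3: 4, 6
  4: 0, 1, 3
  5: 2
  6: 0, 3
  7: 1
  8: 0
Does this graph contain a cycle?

Yes

The graph has 9 vertices, 10 edges, and 1 connected component.
One cycle is 0-6-3-4-0.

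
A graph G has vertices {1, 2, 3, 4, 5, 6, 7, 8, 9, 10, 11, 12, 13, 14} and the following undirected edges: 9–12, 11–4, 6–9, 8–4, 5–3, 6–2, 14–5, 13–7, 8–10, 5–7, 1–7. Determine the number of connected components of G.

Component: {2, 6, 9, 12}
Component: {4, 8, 10, 11}
Component: {1, 3, 5, 7, 13, 14}

3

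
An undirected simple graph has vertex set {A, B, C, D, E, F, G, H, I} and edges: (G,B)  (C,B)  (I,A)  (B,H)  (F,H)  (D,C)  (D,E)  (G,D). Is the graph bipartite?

Partition the vertices as {C, E, G, H, I} vs {A, B, D, F}. Each listed edge has one endpoint in each part, so the graph is bipartite.

Yes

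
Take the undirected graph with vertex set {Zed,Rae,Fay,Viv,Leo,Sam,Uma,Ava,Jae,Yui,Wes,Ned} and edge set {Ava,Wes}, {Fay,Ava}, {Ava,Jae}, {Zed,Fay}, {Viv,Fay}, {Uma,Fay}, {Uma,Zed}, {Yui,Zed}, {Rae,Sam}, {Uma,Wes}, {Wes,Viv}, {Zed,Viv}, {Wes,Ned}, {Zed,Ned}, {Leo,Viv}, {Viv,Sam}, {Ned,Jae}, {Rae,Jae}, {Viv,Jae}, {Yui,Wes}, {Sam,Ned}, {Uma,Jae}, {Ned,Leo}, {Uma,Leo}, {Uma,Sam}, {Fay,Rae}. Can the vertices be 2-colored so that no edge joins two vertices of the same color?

The cycle Zed-Fay-Uma-Zed has length 3, which is odd, so the graph is not bipartite.

No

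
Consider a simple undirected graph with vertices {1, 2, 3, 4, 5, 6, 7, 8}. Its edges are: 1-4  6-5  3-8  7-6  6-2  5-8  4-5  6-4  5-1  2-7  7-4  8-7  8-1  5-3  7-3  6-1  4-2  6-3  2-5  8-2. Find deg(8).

Neighbors of 8: 1, 2, 3, 5, 7.

5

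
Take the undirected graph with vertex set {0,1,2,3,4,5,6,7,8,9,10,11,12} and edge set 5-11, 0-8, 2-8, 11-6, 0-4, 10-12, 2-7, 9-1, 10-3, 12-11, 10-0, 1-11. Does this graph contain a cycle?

No

|V| = 13, |E| = 12, number of components = 1.
A forest on 13 vertices with 1 component has exactly 12 edges, which matches — so no cycle.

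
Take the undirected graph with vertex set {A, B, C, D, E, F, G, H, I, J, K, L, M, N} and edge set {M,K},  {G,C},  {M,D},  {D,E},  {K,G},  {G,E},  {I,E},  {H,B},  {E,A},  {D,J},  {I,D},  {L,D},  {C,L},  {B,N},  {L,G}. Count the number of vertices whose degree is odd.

Degrees: A:1, B:2, C:2, D:5, E:4, F:0, G:4, H:1, I:2, J:1, K:2, L:3, M:2, N:1
Odd-degree vertices: A, D, H, J, L, N.

6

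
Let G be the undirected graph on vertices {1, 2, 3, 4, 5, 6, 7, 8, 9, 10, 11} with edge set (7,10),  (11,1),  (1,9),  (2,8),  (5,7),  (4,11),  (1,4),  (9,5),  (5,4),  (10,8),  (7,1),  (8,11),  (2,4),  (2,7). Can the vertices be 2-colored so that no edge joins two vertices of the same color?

No

4-1-11-4 is an odd cycle (length 3), and a bipartite graph can contain only even cycles.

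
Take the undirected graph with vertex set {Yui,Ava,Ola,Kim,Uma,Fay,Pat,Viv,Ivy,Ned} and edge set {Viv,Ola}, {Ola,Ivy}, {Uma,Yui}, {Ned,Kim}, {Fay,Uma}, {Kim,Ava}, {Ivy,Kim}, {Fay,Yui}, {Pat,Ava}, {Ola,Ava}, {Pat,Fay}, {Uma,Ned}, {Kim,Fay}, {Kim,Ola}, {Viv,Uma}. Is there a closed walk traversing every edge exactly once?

No

Degrees: Yui:2, Ava:3, Ola:4, Kim:5, Uma:4, Fay:4, Pat:2, Viv:2, Ivy:2, Ned:2
Ava, Kim have odd degree; an Eulerian circuit needs every degree to be even, so none exists.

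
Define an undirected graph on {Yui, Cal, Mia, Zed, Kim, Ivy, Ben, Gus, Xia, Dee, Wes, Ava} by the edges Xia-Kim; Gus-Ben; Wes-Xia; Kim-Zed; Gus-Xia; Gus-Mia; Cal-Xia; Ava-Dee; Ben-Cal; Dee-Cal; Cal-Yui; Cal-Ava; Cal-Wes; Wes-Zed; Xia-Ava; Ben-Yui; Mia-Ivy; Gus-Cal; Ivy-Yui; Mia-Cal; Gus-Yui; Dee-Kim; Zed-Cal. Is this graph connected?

Yes

Starting from Yui and exploring outward reaches every vertex (Yui, Cal, Ivy, Ben, Gus, Dee, Zed, Wes, Xia, Ava, Mia, Kim); the graph is connected.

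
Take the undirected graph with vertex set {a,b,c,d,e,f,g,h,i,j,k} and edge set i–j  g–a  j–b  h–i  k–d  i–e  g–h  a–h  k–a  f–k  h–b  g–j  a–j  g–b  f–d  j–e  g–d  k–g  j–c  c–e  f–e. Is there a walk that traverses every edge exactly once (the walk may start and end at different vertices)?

Degrees: a:4, b:3, c:2, d:3, e:4, f:3, g:6, h:4, i:3, j:6, k:4
Odd-degree vertices: b, d, f, i (4 total).
With 4 odd-degree vertices (more than two), no single trail can use every edge.

No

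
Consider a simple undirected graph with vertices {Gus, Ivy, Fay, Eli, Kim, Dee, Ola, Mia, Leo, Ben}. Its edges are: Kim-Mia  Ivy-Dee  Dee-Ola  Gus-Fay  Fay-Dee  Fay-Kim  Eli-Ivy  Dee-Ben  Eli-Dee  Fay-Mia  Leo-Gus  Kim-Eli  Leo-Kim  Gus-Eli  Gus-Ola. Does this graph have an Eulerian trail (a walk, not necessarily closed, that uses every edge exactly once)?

Yes

Degrees: Gus:4, Ivy:2, Fay:4, Eli:4, Kim:4, Dee:5, Ola:2, Mia:2, Leo:2, Ben:1
Odd-degree vertices: Dee, Ben (2 total).
The non-isolated vertices are connected and exactly 2 have odd degree, so an Eulerian trail exists (from Dee to Ben).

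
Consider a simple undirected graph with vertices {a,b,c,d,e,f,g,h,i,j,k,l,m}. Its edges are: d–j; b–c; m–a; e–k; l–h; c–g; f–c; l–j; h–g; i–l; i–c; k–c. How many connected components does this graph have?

2

Component: {a, m}
Component: {b, c, d, e, f, g, h, i, j, k, l}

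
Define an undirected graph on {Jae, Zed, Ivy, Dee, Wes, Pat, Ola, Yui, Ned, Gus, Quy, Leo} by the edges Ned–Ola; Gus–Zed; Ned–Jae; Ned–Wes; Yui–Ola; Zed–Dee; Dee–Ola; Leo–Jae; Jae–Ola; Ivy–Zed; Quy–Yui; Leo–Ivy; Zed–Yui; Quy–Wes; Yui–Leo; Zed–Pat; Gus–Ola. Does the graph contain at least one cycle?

Yes

|V| = 12, |E| = 17, number of components = 1.
Since 17 > 12 - 1, a cycle must exist; for instance Ola-Dee-Zed-Gus-Ola.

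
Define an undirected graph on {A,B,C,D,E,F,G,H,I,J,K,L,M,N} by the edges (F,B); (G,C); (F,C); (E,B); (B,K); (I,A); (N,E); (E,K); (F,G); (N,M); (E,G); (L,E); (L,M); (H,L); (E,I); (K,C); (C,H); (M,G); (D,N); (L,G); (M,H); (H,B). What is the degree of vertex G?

Neighbors of G: C, E, F, L, M.

5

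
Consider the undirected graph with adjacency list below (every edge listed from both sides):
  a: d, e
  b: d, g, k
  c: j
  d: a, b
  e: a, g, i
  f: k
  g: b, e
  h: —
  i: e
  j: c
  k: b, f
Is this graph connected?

No

Component: {h}
Component: {c, j}
Component: {a, b, d, e, f, g, i, k}
No edge joins these 3 groups, so the graph is disconnected.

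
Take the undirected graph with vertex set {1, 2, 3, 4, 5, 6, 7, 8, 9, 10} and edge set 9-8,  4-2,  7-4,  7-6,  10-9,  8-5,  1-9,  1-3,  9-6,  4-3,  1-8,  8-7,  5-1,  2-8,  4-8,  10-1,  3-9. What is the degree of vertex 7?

Neighbors of 7: 4, 6, 8.

3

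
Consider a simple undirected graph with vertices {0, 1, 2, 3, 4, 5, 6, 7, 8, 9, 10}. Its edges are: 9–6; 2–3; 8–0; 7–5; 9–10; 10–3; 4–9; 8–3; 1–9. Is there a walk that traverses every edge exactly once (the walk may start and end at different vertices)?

No

Degrees: 0:1, 1:1, 2:1, 3:3, 4:1, 5:1, 6:1, 7:1, 8:2, 9:4, 10:2
Odd-degree vertices: 0, 1, 2, 3, 4, 5, 6, 7 (8 total).
An Eulerian trail requires 0 or 2 odd-degree vertices; here there are 8.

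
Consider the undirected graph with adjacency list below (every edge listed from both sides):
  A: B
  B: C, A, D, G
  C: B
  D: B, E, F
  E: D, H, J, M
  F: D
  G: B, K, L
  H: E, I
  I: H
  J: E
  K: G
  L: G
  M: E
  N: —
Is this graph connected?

No

Component: {N}
Component: {A, B, C, D, E, F, G, H, I, J, K, L, M}
There are 2 separate components, so the graph is not connected.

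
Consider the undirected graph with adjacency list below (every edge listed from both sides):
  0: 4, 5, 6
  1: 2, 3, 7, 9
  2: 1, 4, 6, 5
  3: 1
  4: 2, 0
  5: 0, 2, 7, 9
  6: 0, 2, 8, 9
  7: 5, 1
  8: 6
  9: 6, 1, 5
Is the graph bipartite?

Partition the vertices as {1, 4, 5, 6} vs {0, 2, 3, 7, 8, 9}. Each listed edge has one endpoint in each part, so the graph is bipartite.

Yes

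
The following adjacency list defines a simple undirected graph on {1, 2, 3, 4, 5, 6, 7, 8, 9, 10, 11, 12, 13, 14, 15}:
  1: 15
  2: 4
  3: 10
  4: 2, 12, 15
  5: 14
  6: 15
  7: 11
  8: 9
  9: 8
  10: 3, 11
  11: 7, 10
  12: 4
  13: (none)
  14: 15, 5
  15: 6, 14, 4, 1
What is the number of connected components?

Component: {13}
Component: {8, 9}
Component: {3, 7, 10, 11}
Component: {1, 2, 4, 5, 6, 12, 14, 15}

4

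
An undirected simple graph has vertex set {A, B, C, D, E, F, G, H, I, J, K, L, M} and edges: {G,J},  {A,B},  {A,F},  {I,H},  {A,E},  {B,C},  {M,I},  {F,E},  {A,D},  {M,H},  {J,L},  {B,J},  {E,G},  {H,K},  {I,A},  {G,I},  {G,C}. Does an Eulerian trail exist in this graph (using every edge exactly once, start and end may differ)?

No

Degrees: A:5, B:3, C:2, D:1, E:3, F:2, G:4, H:3, I:4, J:3, K:1, L:1, M:2
Odd-degree vertices: A, B, D, E, H, J, K, L (8 total).
An Eulerian trail requires 0 or 2 odd-degree vertices; here there are 8.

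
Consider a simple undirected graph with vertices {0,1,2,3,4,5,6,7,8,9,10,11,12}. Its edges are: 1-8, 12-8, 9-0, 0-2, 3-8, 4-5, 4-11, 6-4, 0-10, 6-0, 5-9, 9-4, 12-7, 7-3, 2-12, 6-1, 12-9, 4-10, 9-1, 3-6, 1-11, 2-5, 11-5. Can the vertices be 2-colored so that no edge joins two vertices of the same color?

9-5-4-9 is an odd cycle (length 3), and a bipartite graph can contain only even cycles.

No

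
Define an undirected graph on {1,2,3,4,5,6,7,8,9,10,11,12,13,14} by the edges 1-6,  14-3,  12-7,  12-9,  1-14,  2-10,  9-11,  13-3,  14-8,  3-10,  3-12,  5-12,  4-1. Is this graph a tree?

The graph has 14 vertices and 13 edges.
It is connected with exactly 13 edges, hence acyclic — it is a tree.

Yes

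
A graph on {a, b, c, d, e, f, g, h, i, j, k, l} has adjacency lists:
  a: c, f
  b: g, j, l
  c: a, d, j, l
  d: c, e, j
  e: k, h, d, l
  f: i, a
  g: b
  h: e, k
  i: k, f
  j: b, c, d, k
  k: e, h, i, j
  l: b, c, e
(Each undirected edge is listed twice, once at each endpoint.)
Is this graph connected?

Yes

Starting from a and exploring outward reaches every vertex (a, f, c, i, d, j, l, k, e, b, h, g); the graph is connected.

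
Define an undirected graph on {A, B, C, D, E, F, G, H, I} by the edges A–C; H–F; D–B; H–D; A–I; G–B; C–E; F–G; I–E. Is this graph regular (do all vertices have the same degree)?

Yes

Degrees: A:2, B:2, C:2, D:2, E:2, F:2, G:2, H:2, I:2
Every vertex has degree 2, so the graph is 2-regular.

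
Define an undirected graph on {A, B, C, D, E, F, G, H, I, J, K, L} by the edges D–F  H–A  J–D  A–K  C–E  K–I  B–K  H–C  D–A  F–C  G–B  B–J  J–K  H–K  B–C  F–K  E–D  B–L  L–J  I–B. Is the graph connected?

Starting from A and exploring outward reaches every vertex (A, D, K, H, J, E, F, I, B, C, L, G); the graph is connected.

Yes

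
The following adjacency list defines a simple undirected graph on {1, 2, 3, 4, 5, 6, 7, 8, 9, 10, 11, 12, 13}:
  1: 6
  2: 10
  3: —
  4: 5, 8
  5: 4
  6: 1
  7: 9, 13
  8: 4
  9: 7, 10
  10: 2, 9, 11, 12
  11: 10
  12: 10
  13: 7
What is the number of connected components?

4

Component: {3}
Component: {1, 6}
Component: {4, 5, 8}
Component: {2, 7, 9, 10, 11, 12, 13}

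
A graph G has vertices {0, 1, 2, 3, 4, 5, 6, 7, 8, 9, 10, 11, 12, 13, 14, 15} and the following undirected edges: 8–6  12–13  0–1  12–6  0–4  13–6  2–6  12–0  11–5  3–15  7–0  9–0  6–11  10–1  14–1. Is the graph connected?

Component: {3, 15}
Component: {0, 1, 2, 4, 5, 6, 7, 8, 9, 10, 11, 12, 13, 14}
No edge joins these 2 groups, so the graph is disconnected.

No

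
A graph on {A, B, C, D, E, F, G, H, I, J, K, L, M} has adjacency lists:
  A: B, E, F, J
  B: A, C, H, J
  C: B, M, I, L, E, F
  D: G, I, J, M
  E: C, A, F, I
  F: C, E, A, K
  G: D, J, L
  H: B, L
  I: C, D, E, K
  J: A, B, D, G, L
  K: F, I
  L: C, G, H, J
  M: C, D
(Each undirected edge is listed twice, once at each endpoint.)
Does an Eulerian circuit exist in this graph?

Degrees: A:4, B:4, C:6, D:4, E:4, F:4, G:3, H:2, I:4, J:5, K:2, L:4, M:2
Vertices with odd degree: G, J. An Eulerian circuit requires all degrees even.

No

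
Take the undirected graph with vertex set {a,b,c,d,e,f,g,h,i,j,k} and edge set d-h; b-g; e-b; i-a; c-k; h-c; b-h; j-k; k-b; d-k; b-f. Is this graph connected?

No

Component: {a, i}
Component: {b, c, d, e, f, g, h, j, k}
No edge joins these 2 groups, so the graph is disconnected.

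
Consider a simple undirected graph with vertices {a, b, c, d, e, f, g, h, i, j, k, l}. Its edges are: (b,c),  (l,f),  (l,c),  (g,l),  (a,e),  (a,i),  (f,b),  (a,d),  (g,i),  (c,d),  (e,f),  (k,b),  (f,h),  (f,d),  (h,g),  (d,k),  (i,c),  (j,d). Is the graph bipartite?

Color {b, d, e, h, i, l} black and {a, c, f, g, j, k} white. No edge joins two same-colored vertices, so the graph is bipartite.

Yes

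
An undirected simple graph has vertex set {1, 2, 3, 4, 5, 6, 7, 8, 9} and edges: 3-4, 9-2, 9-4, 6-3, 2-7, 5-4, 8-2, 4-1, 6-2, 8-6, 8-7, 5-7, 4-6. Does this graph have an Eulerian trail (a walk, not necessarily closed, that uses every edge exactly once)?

Degrees: 1:1, 2:4, 3:2, 4:5, 5:2, 6:4, 7:3, 8:3, 9:2
Odd-degree vertices: 1, 4, 7, 8 (4 total).
An Eulerian trail requires 0 or 2 odd-degree vertices; here there are 4.

No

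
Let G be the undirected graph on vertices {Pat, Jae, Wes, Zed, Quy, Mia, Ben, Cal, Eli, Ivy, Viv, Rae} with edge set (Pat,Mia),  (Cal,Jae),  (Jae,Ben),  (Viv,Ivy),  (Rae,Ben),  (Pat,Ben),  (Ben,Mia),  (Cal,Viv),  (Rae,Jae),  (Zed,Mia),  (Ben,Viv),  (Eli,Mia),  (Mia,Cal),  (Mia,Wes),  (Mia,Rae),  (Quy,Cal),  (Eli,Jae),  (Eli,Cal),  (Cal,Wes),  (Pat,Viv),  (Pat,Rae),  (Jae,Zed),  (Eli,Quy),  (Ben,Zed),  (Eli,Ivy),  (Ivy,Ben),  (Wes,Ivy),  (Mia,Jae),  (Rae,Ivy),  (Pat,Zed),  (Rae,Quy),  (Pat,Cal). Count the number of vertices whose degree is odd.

6

Degrees: Pat:6, Jae:6, Wes:3, Zed:4, Quy:3, Mia:8, Ben:7, Cal:7, Eli:5, Ivy:5, Viv:4, Rae:6
Odd-degree vertices: Wes, Quy, Ben, Cal, Eli, Ivy.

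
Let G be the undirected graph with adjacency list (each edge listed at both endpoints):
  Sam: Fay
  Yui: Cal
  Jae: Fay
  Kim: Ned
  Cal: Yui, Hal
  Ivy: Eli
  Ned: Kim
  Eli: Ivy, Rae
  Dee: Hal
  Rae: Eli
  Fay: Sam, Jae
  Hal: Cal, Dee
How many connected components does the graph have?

Component: {Kim, Ned}
Component: {Sam, Jae, Fay}
Component: {Ivy, Eli, Rae}
Component: {Yui, Cal, Dee, Hal}

4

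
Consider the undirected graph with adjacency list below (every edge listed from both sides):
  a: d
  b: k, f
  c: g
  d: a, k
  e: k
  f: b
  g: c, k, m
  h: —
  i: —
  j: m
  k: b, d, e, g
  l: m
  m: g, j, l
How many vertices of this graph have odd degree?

Degrees: a:1, b:2, c:1, d:2, e:1, f:1, g:3, h:0, i:0, j:1, k:4, l:1, m:3
Odd-degree vertices: a, c, e, f, g, j, l, m.

8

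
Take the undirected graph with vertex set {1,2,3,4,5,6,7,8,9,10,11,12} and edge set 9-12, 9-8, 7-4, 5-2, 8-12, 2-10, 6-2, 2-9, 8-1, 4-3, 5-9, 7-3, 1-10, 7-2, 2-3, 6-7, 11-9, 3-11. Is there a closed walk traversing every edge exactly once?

No

Degrees: 1:2, 2:6, 3:4, 4:2, 5:2, 6:2, 7:4, 8:3, 9:5, 10:2, 11:2, 12:2
Vertices with odd degree: 8, 9. An Eulerian circuit requires all degrees even.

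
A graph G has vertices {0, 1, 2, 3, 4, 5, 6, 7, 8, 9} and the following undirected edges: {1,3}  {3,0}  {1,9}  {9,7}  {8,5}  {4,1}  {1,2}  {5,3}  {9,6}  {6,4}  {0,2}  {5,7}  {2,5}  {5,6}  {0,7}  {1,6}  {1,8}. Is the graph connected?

Yes

Starting from 0 and exploring outward reaches every vertex (0, 2, 3, 7, 5, 1, 9, 6, 8, 4); the graph is connected.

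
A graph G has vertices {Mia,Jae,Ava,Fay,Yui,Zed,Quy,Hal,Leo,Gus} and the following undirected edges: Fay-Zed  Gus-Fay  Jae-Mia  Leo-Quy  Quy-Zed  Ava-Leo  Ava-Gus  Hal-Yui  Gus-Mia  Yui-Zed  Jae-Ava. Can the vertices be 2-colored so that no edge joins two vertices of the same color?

Yes

Color {Jae, Zed, Hal, Leo, Gus} black and {Mia, Ava, Fay, Yui, Quy} white. No edge joins two same-colored vertices, so the graph is bipartite.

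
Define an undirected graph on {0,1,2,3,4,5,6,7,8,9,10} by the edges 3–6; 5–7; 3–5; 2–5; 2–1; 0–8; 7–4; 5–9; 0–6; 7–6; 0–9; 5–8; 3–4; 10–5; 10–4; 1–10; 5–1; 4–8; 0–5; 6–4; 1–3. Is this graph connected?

Starting from 0 and exploring outward reaches every vertex (0, 5, 6, 8, 9, 2, 3, 7, 10, 1, 4); the graph is connected.

Yes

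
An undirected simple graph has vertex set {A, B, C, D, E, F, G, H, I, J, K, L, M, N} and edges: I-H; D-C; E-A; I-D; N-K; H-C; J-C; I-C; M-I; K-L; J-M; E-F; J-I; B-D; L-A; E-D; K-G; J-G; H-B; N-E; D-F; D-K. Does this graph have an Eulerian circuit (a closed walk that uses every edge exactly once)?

No

Degrees: A:2, B:2, C:4, D:6, E:4, F:2, G:2, H:3, I:5, J:4, K:4, L:2, M:2, N:2
H, I have odd degree; an Eulerian circuit needs every degree to be even, so none exists.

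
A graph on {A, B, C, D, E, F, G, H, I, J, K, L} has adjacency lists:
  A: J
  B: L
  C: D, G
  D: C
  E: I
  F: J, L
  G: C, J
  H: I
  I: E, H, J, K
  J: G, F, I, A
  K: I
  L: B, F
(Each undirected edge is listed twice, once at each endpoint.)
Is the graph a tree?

|V| = 12, |E| = 11.
It is connected with exactly 11 edges, hence acyclic — it is a tree.

Yes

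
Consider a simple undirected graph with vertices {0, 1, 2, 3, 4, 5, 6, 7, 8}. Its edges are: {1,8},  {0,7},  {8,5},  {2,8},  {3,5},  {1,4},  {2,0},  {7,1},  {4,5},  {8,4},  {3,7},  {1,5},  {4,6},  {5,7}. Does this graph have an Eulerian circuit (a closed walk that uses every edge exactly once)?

Degrees: 0:2, 1:4, 2:2, 3:2, 4:4, 5:5, 6:1, 7:4, 8:4
Vertices with odd degree: 5, 6. An Eulerian circuit requires all degrees even.

No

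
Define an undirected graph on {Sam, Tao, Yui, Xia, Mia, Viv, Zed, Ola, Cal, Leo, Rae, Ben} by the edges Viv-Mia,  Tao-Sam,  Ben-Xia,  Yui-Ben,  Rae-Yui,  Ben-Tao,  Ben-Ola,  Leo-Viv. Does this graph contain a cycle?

|V| = 12, |E| = 8, number of components = 4.
A forest on 12 vertices with 4 components has exactly 8 edges, which matches — so no cycle.

No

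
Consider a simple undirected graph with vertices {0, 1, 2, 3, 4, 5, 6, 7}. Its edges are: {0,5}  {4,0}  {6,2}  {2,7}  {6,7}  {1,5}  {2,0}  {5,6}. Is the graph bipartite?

No

2-6-7-2 is an odd cycle (length 3), and a bipartite graph can contain only even cycles.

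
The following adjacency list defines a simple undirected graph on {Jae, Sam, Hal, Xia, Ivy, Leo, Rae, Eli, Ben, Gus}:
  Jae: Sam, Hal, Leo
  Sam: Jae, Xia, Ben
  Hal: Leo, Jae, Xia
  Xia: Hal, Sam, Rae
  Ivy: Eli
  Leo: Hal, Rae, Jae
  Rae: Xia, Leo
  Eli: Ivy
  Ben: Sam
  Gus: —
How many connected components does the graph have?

Component: {Gus}
Component: {Ivy, Eli}
Component: {Jae, Sam, Hal, Xia, Leo, Rae, Ben}

3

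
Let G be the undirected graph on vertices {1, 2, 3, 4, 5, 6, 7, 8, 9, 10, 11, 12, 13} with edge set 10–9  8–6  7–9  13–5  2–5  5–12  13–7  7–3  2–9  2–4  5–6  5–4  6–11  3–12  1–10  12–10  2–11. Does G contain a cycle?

Yes

The graph has 13 vertices, 17 edges, and 1 connected component.
One cycle is 12-5-13-7-3-12.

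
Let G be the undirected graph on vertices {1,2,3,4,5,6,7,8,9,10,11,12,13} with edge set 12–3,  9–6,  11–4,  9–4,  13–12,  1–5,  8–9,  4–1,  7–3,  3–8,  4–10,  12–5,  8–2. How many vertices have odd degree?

Degrees: 1:2, 2:1, 3:3, 4:4, 5:2, 6:1, 7:1, 8:3, 9:3, 10:1, 11:1, 12:3, 13:1
Odd-degree vertices: 2, 3, 6, 7, 8, 9, 10, 11, 12, 13.

10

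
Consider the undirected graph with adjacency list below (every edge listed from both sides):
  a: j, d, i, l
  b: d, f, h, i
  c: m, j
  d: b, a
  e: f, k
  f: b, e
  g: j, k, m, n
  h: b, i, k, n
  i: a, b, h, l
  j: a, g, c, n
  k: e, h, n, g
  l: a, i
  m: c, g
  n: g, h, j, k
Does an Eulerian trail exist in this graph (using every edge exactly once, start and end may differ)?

Degrees: a:4, b:4, c:2, d:2, e:2, f:2, g:4, h:4, i:4, j:4, k:4, l:2, m:2, n:4
Odd-degree vertices: none (0 total).
The non-isolated vertices are connected and exactly 0 have odd degree, so an Eulerian trail exists.

Yes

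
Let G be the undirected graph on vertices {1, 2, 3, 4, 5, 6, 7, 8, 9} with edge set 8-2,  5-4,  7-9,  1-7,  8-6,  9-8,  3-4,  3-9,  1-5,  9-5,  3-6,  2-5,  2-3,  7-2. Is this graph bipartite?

Yes

Partition the vertices as {3, 5, 7, 8} vs {1, 2, 4, 6, 9}. Each listed edge has one endpoint in each part, so the graph is bipartite.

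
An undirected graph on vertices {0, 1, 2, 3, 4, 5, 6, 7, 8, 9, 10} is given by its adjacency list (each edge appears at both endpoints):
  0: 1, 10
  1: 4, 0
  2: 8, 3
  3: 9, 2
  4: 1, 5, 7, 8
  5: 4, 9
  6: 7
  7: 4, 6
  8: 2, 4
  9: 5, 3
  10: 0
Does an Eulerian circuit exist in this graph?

No

Degrees: 0:2, 1:2, 2:2, 3:2, 4:4, 5:2, 6:1, 7:2, 8:2, 9:2, 10:1
Vertices with odd degree: 6, 10. An Eulerian circuit requires all degrees even.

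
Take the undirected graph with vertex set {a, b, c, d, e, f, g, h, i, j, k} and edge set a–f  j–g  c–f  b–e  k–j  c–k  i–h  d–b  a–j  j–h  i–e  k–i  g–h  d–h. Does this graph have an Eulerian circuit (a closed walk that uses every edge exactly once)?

No

Degrees: a:2, b:2, c:2, d:2, e:2, f:2, g:2, h:4, i:3, j:4, k:3
i, k have odd degree; an Eulerian circuit needs every degree to be even, so none exists.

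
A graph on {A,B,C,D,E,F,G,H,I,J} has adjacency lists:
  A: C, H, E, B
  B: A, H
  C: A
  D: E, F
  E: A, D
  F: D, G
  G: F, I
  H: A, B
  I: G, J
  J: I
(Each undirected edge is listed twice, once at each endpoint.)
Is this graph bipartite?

H-B-A-H is an odd cycle (length 3), and a bipartite graph can contain only even cycles.

No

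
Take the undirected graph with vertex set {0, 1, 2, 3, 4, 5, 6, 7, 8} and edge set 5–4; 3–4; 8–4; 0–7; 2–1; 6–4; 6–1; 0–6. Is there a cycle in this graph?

|V| = 9, |E| = 8, number of components = 1.
Since 8 = 9 - 1, the graph is a forest and contains no cycle.

No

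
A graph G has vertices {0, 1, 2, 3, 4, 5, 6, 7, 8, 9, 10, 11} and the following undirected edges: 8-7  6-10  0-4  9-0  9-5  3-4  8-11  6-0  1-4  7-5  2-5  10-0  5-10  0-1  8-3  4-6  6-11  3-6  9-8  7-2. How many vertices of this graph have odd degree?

Degrees: 0:5, 1:2, 2:2, 3:3, 4:4, 5:4, 6:5, 7:3, 8:4, 9:3, 10:3, 11:2
Odd-degree vertices: 0, 3, 6, 7, 9, 10.

6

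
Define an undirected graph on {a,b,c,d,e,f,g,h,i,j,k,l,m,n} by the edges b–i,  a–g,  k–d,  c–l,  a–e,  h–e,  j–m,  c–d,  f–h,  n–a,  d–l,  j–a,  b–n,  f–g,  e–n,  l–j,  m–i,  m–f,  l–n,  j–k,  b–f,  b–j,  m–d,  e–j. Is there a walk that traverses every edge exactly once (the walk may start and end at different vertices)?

Degrees: a:4, b:4, c:2, d:4, e:4, f:4, g:2, h:2, i:2, j:6, k:2, l:4, m:4, n:4
Odd-degree vertices: none (0 total).
With 0 odd-degree vertices and all edges in one connected piece, an Eulerian trail exists.

Yes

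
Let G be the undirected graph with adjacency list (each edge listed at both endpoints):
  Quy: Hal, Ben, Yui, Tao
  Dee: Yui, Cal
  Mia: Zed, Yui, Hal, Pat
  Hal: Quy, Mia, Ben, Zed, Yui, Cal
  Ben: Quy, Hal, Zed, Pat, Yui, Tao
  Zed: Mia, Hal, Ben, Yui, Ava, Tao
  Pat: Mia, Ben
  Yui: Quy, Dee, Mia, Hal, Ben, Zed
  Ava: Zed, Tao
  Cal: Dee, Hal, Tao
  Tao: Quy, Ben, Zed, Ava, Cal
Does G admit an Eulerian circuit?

Degrees: Quy:4, Dee:2, Mia:4, Hal:6, Ben:6, Zed:6, Pat:2, Yui:6, Ava:2, Cal:3, Tao:5
Vertices with odd degree: Cal, Tao. An Eulerian circuit requires all degrees even.

No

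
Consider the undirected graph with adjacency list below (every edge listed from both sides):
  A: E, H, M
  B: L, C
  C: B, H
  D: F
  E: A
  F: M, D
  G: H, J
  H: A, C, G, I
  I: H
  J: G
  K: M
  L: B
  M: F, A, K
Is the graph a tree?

|V| = 13, |E| = 12.
It is connected with exactly 12 edges, hence acyclic — it is a tree.

Yes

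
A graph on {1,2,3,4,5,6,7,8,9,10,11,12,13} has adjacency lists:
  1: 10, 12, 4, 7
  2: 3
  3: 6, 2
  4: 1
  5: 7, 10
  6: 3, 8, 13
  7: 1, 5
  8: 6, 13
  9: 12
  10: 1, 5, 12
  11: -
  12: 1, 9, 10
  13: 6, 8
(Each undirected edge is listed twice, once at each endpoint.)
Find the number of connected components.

Component: {11}
Component: {2, 3, 6, 8, 13}
Component: {1, 4, 5, 7, 9, 10, 12}

3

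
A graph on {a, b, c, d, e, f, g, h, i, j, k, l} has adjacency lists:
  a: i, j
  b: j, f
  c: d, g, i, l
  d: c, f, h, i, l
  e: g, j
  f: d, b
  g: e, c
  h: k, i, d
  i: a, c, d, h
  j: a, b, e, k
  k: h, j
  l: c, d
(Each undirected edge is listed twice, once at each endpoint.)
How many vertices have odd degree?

2

Degrees: a:2, b:2, c:4, d:5, e:2, f:2, g:2, h:3, i:4, j:4, k:2, l:2
Odd-degree vertices: d, h.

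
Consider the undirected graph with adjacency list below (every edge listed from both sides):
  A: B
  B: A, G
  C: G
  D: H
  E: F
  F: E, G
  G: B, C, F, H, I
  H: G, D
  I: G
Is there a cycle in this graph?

|V| = 9, |E| = 8, number of components = 1.
Since 8 = 9 - 1, the graph is a forest and contains no cycle.

No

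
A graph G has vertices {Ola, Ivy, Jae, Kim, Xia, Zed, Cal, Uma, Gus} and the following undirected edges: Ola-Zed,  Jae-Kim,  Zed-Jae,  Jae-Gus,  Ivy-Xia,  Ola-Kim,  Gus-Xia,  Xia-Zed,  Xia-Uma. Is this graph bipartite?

Yes

Partition the vertices as {Ivy, Kim, Zed, Cal, Uma, Gus} vs {Ola, Jae, Xia}. Each listed edge has one endpoint in each part, so the graph is bipartite.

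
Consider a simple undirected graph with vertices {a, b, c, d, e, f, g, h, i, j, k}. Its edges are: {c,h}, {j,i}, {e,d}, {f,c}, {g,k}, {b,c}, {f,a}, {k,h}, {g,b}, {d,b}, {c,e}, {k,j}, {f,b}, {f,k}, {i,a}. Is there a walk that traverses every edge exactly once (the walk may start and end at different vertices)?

Yes

Degrees: a:2, b:4, c:4, d:2, e:2, f:4, g:2, h:2, i:2, j:2, k:4
Odd-degree vertices: none (0 total).
The non-isolated vertices are connected and exactly 0 have odd degree, so an Eulerian trail exists.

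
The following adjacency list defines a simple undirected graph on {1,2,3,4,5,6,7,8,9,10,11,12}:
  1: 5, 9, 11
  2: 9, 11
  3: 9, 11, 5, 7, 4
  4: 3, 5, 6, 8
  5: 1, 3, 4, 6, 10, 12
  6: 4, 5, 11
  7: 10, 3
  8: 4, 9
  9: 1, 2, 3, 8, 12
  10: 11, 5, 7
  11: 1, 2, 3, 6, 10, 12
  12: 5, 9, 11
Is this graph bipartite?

No

5-6-4-5 is an odd cycle (length 3), and a bipartite graph can contain only even cycles.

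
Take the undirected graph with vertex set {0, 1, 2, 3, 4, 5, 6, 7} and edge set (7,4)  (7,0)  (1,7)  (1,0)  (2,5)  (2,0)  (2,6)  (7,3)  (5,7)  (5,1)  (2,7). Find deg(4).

1

Neighbors of 4: 7.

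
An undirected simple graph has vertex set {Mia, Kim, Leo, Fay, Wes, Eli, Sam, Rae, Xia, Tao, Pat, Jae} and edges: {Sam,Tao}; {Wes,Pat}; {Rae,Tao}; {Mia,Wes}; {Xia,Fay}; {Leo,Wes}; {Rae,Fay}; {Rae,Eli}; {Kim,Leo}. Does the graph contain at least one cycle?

|V| = 12, |E| = 9, number of components = 3.
Since 9 = 12 - 3, the graph is a forest and contains no cycle.

No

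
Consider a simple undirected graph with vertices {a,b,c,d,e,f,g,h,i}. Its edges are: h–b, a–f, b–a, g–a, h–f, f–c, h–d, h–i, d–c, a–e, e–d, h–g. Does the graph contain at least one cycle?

Yes

The graph has 9 vertices, 12 edges, and 1 connected component.
Since 12 > 9 - 1, a cycle must exist; for instance a-e-d-c-f-a.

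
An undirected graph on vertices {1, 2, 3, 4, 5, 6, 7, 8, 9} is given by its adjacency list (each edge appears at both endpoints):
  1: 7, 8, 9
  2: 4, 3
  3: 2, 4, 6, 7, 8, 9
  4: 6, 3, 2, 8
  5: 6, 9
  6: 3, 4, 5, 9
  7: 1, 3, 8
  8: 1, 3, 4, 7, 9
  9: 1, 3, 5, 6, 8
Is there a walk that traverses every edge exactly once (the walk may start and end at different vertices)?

No

Degrees: 1:3, 2:2, 3:6, 4:4, 5:2, 6:4, 7:3, 8:5, 9:5
Odd-degree vertices: 1, 7, 8, 9 (4 total).
An Eulerian trail requires 0 or 2 odd-degree vertices; here there are 4.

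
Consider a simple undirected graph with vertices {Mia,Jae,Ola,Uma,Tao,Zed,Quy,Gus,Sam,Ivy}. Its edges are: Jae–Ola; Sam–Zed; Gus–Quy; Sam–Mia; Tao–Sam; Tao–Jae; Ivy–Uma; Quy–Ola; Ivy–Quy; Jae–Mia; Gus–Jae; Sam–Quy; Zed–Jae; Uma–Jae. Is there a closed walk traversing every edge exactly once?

Yes

Degrees: Mia:2, Jae:6, Ola:2, Uma:2, Tao:2, Zed:2, Quy:4, Gus:2, Sam:4, Ivy:2
All degrees are even and the non-isolated vertices are connected — an Eulerian circuit exists.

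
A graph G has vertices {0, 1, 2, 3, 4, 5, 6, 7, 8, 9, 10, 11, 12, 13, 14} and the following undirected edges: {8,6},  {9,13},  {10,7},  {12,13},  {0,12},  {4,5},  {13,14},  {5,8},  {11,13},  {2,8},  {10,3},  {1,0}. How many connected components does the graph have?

Component: {3, 7, 10}
Component: {2, 4, 5, 6, 8}
Component: {0, 1, 9, 11, 12, 13, 14}

3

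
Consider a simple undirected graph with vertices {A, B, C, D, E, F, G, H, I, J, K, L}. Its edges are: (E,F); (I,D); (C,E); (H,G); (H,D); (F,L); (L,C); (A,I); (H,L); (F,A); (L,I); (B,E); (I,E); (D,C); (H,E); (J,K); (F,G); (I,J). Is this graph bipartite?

Yes

Partition the vertices as {B, C, F, H, I, K} vs {A, D, E, G, J, L}. Each listed edge has one endpoint in each part, so the graph is bipartite.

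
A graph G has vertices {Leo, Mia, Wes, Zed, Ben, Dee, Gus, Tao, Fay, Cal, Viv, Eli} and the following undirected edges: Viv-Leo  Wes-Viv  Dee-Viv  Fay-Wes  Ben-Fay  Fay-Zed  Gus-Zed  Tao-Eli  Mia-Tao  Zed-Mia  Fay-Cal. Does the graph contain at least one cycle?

The graph has 12 vertices, 11 edges, and 1 connected component.
Since 11 = 12 - 1, the graph is a forest and contains no cycle.

No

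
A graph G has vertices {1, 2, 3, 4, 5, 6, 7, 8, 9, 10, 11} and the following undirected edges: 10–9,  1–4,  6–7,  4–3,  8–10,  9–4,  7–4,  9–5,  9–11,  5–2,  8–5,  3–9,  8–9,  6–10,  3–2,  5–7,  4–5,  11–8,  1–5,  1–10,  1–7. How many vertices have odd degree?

2

Degrees: 1:4, 2:2, 3:3, 4:5, 5:6, 6:2, 7:4, 8:4, 9:6, 10:4, 11:2
Odd-degree vertices: 3, 4.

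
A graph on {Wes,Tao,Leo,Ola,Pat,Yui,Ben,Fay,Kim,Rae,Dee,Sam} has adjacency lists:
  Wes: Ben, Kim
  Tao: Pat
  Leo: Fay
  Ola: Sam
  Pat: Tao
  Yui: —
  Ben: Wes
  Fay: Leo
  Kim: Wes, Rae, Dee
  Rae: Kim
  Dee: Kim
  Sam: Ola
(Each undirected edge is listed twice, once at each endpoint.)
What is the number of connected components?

Component: {Yui}
Component: {Tao, Pat}
Component: {Leo, Fay}
Component: {Ola, Sam}
Component: {Wes, Ben, Kim, Rae, Dee}

5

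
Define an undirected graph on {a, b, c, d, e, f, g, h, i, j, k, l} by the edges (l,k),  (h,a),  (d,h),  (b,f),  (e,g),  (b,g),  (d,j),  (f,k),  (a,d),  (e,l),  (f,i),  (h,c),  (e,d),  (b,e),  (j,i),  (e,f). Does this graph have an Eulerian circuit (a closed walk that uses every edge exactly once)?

No

Degrees: a:2, b:3, c:1, d:4, e:5, f:4, g:2, h:3, i:2, j:2, k:2, l:2
b, c, e, h have odd degree; an Eulerian circuit needs every degree to be even, so none exists.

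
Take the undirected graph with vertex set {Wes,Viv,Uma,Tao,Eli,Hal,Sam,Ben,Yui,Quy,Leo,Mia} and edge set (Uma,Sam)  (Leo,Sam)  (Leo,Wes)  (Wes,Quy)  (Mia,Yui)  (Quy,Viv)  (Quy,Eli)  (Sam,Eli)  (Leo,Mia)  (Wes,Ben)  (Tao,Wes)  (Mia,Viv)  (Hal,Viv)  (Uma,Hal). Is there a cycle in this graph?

The graph has 12 vertices, 14 edges, and 1 connected component.
Since 14 > 12 - 1, a cycle must exist; for instance Quy-Eli-Sam-Leo-Mia-Viv-Quy.

Yes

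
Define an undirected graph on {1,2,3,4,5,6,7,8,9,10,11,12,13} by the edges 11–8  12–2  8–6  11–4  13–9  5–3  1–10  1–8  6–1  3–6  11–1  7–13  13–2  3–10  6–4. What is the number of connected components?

2

Component: {2, 7, 9, 12, 13}
Component: {1, 3, 4, 5, 6, 8, 10, 11}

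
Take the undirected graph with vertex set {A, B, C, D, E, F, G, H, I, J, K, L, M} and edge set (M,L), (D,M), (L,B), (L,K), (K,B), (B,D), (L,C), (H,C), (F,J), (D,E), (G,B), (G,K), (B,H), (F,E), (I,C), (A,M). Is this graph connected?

Yes

A breadth-first search from A visits A, M, D, L, B, E, C, K, G, H, F, I, J — all 13 vertices — so the graph is connected.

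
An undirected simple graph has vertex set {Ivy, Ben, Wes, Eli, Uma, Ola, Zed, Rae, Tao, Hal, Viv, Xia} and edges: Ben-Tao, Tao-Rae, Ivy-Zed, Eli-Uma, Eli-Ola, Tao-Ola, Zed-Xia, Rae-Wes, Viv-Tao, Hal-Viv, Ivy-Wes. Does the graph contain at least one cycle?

No

The graph has 12 vertices, 11 edges, and 1 connected component.
Since 11 = 12 - 1, the graph is a forest and contains no cycle.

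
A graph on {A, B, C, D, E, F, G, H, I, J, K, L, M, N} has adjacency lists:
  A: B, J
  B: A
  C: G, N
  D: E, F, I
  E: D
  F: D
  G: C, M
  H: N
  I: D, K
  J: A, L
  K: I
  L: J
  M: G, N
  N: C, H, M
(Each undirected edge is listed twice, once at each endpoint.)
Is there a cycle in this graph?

Yes

|V| = 14, |E| = 12, number of components = 3.
One cycle is C-N-M-G-C.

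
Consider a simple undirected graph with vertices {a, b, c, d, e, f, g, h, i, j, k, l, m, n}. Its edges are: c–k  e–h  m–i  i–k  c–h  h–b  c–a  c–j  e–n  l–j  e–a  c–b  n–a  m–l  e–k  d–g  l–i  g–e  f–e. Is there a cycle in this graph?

Yes

|V| = 14, |E| = 19, number of components = 1.
Since 19 > 14 - 1, a cycle must exist; for instance k-i-l-j-c-k.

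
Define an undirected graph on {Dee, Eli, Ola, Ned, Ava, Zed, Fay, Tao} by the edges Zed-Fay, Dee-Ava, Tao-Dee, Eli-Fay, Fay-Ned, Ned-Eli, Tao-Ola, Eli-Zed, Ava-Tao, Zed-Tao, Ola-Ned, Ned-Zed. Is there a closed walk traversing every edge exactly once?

Degrees: Dee:2, Eli:3, Ola:2, Ned:4, Ava:2, Zed:4, Fay:3, Tao:4
Eli, Fay have odd degree; an Eulerian circuit needs every degree to be even, so none exists.

No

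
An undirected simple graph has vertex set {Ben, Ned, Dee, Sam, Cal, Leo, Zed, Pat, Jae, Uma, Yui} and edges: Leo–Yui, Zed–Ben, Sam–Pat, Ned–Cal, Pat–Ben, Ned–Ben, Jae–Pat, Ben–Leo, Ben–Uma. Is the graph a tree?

|V| = 11, |E| = 9.
It splits into 2 components, so it cannot be a tree.

No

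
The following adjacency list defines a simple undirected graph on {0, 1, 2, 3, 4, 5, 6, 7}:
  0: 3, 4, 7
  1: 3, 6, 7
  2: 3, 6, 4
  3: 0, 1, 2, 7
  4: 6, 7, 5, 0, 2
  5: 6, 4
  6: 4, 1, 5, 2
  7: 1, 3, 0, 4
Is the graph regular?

Degrees: 0:3, 1:3, 2:3, 3:4, 4:5, 5:2, 6:4, 7:4
Vertex 5 has degree 2 while 4 has degree 5, so the graph is not regular.

No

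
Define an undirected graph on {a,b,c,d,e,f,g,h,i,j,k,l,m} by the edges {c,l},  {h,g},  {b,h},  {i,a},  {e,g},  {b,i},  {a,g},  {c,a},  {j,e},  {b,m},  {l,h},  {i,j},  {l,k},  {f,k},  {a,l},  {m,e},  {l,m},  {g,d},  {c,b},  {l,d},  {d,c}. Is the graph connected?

Yes

Starting from a and exploring outward reaches every vertex (a, i, l, g, c, b, j, m, k, d, h, e, f); the graph is connected.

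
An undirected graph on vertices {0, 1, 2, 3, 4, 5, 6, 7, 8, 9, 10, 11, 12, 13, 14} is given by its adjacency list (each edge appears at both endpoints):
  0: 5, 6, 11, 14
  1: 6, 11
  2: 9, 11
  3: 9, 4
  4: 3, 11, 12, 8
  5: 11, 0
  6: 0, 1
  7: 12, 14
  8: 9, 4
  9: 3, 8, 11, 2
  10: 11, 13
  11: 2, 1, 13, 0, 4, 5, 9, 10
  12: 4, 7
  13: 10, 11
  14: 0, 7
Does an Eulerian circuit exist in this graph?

Yes

Degrees: 0:4, 1:2, 2:2, 3:2, 4:4, 5:2, 6:2, 7:2, 8:2, 9:4, 10:2, 11:8, 12:2, 13:2, 14:2
All degrees are even and the non-isolated vertices are connected — an Eulerian circuit exists.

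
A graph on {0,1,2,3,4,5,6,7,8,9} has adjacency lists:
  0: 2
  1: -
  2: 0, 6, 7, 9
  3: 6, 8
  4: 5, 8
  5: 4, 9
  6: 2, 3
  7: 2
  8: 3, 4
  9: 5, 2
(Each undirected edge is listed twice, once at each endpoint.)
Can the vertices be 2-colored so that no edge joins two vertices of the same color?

No

The cycle 5-4-8-3-6-2-9-5 has length 7, which is odd, so the graph is not bipartite.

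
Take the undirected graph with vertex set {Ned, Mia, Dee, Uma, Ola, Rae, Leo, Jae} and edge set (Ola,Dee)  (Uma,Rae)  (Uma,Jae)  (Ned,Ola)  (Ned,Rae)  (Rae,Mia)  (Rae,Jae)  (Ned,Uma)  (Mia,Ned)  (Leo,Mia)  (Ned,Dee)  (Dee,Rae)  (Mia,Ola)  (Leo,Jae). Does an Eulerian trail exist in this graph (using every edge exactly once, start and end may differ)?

Degrees: Ned:5, Mia:4, Dee:3, Uma:3, Ola:3, Rae:5, Leo:2, Jae:3
Odd-degree vertices: Ned, Dee, Uma, Ola, Rae, Jae (6 total).
With 6 odd-degree vertices (more than two), no single trail can use every edge.

No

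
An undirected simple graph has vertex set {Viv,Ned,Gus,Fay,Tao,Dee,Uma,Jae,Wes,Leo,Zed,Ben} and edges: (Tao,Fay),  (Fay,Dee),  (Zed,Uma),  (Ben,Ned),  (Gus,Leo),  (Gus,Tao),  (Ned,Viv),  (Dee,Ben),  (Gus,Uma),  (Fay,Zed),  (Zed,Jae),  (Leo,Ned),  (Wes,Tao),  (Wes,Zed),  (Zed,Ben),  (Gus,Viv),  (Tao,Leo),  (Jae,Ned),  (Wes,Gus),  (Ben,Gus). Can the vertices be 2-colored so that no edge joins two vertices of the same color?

No

The cycle Gus-Tao-Leo-Gus has length 3, which is odd, so the graph is not bipartite.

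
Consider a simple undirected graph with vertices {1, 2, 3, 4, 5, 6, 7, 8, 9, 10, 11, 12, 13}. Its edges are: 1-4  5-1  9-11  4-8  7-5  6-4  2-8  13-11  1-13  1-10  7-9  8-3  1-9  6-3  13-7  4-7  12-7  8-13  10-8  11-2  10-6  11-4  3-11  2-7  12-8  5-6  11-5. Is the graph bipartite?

Yes

Partition the vertices as {2, 3, 4, 5, 9, 10, 12, 13} vs {1, 6, 7, 8, 11}. Each listed edge has one endpoint in each part, so the graph is bipartite.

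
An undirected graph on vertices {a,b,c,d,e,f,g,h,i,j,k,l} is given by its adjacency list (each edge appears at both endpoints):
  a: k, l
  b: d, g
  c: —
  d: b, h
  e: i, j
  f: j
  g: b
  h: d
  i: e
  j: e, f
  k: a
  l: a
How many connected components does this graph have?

Component: {c}
Component: {a, k, l}
Component: {b, d, g, h}
Component: {e, f, i, j}

4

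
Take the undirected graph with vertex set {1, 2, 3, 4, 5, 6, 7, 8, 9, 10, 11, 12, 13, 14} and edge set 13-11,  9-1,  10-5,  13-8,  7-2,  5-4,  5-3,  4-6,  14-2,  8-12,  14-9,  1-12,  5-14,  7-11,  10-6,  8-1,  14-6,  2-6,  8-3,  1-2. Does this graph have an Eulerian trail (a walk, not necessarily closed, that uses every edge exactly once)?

Degrees: 1:4, 2:4, 3:2, 4:2, 5:4, 6:4, 7:2, 8:4, 9:2, 10:2, 11:2, 12:2, 13:2, 14:4
Odd-degree vertices: none (0 total).
The non-isolated vertices are connected and exactly 0 have odd degree, so an Eulerian trail exists.

Yes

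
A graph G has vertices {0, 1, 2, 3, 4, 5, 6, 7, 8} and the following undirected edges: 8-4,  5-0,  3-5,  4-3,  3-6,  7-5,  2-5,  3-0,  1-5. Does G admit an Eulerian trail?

No

Degrees: 0:2, 1:1, 2:1, 3:4, 4:2, 5:5, 6:1, 7:1, 8:1
Odd-degree vertices: 1, 2, 5, 6, 7, 8 (6 total).
With 6 odd-degree vertices (more than two), no single trail can use every edge.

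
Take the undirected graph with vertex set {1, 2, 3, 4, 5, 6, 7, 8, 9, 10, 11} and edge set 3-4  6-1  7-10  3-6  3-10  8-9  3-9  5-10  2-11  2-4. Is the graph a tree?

|V| = 11, |E| = 10.
Connected and |E| = |V| - 1, which characterizes a tree.

Yes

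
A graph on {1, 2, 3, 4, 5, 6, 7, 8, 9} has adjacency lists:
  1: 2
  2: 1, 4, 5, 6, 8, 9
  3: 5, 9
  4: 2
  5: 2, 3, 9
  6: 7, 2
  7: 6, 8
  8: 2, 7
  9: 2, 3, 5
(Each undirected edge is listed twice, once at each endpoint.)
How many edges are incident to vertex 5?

3

Neighbors of 5: 2, 3, 9.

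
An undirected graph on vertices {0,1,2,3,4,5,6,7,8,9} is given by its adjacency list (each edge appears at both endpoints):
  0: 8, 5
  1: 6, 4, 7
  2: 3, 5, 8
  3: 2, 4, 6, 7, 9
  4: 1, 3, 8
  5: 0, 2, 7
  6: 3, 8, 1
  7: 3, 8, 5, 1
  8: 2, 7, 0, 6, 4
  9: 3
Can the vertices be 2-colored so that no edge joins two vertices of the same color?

Partition the vertices as {1, 3, 5, 8} vs {0, 2, 4, 6, 7, 9}. Each listed edge has one endpoint in each part, so the graph is bipartite.

Yes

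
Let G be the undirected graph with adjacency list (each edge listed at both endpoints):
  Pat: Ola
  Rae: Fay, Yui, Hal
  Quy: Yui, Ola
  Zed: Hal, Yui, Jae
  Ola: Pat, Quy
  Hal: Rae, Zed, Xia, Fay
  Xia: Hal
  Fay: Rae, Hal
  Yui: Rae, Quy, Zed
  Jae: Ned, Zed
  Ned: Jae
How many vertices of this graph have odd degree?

Degrees: Pat:1, Rae:3, Quy:2, Zed:3, Ola:2, Hal:4, Xia:1, Fay:2, Yui:3, Jae:2, Ned:1
Odd-degree vertices: Pat, Rae, Zed, Xia, Yui, Ned.

6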